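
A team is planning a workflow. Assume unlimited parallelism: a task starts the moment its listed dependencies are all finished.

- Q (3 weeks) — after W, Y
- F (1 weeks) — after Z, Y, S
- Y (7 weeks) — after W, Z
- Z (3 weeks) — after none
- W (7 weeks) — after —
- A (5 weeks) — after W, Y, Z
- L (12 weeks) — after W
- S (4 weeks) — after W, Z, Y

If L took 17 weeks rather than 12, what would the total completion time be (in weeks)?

Actual critical path: W→L = 7+12 = 19 ⇒ 19 weeks.
Since L is critical, the +5 change carries straight to that chain (now 24 weeks).
No other chain overtakes it, so the finish is 24 weeks.

24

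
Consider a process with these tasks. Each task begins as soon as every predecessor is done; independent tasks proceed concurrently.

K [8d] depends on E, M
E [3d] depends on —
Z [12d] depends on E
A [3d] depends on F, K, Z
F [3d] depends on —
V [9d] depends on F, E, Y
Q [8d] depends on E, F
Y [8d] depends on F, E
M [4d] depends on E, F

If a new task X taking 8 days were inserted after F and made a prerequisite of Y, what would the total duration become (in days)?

28

Originally the project takes 20 days.
With X inserted, Y now waits for max(F, E, X).
New critical path: F→X→Y→V = 3+8+8+9 = 28 ⇒ 28 days.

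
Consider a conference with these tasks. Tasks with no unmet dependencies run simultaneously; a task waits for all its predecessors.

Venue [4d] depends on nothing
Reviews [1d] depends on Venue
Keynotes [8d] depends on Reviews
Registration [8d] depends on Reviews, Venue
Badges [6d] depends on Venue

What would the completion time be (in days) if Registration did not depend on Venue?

13

Before: longest chain Venue→Reviews→Keynotes = 4+1+8 = 13, finish 13.
Dropping Venue→Registration doesn't change Registration's earliest start (5); another predecessor still binds.
New critical path: Venue→Reviews→Keynotes = 4+1+8 = 13 ⇒ 13 days.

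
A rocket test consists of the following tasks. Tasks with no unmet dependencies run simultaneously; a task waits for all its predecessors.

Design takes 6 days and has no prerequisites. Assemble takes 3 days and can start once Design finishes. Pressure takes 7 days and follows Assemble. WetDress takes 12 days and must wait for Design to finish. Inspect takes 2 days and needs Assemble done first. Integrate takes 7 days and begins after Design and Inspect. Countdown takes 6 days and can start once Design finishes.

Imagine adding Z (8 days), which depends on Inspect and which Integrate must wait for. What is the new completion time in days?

26

Originally the project takes 18 days.
With Z inserted, Integrate now waits for max(Design, Inspect, Z).
New critical path: Design→Assemble→Inspect→Z→Integrate = 6+3+2+8+7 = 26 ⇒ 26 days.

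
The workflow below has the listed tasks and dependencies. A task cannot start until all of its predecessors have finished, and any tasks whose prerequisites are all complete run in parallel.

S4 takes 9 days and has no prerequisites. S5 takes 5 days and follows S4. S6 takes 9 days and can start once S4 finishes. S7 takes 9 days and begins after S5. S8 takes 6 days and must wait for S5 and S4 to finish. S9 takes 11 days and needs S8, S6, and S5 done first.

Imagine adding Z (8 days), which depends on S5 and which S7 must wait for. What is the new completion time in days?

31

Originally the plan takes 31 days.
With Z inserted, S7 now waits for max(S5, Z).
New critical path: S4→S5→Z→S7 = 9+5+8+9 = 31 ⇒ 31 days.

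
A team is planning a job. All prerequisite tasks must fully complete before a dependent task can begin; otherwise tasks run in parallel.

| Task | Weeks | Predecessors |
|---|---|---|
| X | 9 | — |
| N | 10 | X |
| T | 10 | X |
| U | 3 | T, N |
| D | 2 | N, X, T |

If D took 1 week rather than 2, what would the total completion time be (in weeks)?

Baseline: X→N→U = 9+10+3 = 22 → 22 weeks.
D has 1 week of float (longest path through it is 21).
No other chain overtakes it, so the finish is 22 weeks.

22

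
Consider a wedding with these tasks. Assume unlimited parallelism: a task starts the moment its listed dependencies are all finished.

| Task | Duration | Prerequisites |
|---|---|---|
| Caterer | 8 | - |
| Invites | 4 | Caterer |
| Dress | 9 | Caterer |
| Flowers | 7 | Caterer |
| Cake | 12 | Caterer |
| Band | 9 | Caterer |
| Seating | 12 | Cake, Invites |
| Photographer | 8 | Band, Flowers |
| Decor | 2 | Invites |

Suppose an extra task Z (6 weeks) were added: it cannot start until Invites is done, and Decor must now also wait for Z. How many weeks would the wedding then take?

32

Originally the wedding takes 32 weeks.
With Z inserted, Decor now waits for max(Invites, Z).
New critical path: Caterer→Cake→Seating = 8+12+12 = 32 ⇒ 32 weeks.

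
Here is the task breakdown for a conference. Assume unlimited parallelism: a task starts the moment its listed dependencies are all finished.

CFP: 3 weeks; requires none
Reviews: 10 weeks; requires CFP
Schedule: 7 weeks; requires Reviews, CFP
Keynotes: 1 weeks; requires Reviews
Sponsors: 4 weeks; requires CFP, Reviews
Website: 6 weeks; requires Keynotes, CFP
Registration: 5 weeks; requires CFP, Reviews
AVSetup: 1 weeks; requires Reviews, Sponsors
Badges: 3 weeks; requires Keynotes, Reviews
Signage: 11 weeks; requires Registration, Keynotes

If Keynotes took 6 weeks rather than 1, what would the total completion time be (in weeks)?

30

Baseline: CFP→Reviews→Registration→Signage = 3+10+5+11 = 29 → 29 weeks.
Keynotes has 4 weeks of float (longest path through it is 25).
New critical path: CFP→Reviews→Keynotes→Signage = 3+10+6+11 = 30 ⇒ 30 weeks.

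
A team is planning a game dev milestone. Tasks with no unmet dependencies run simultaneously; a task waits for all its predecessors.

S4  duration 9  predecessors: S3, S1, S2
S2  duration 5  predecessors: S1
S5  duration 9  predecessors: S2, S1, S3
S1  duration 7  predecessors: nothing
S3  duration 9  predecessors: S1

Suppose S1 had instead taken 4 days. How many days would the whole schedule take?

22

Baseline: S1→S3→S4 = 7+9+9 = 25 → 25 days.
Since S1 is critical, the -3 change carries straight to that chain (now 22 days).
The critical path is still S1→S3→S4; finish is now 22 days.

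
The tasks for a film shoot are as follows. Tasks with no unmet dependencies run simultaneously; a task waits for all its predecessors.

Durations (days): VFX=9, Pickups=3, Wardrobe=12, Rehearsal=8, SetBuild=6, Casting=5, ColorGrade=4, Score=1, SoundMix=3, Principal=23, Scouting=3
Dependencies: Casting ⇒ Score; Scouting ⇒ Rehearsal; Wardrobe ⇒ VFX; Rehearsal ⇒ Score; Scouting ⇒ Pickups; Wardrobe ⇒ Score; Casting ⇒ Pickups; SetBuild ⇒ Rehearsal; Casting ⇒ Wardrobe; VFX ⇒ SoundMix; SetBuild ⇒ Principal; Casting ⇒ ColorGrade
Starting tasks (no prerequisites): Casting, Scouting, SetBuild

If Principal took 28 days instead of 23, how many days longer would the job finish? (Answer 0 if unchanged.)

Actual critical path: SetBuild→Principal = 6+23 = 29 ⇒ 29 days.
Since Principal is critical, the +5 change carries straight to that chain (now 34 days).
No other chain overtakes it, so the finish is 34 days.
Change in finish: 34 − 29 = +5 days.

5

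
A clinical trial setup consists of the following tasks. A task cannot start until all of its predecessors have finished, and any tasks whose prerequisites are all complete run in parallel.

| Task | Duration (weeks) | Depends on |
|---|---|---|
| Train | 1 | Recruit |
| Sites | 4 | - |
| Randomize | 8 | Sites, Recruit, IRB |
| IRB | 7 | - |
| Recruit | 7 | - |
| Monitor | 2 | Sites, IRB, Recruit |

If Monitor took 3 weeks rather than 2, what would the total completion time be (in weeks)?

15

Critical path before the change: IRB→Randomize = 7+8 = 15 giving 15 weeks.
Monitor is off the critical path — its longest chain is 9 weeks, giving 6 of slack.
No other chain overtakes it, so the finish is 15 weeks.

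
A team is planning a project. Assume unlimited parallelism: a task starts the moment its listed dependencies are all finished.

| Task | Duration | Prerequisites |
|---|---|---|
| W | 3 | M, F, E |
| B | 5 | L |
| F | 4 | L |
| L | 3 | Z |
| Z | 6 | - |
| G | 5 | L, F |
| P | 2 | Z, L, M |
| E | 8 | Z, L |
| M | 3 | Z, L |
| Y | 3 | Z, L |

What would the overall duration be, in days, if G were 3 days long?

20

The binding path is Z→L→E→W = 6+3+8+3 = 20; finish at 20 days.
G has 2 days of float (longest path through it is 18).
No other chain overtakes it, so the finish is 20 days.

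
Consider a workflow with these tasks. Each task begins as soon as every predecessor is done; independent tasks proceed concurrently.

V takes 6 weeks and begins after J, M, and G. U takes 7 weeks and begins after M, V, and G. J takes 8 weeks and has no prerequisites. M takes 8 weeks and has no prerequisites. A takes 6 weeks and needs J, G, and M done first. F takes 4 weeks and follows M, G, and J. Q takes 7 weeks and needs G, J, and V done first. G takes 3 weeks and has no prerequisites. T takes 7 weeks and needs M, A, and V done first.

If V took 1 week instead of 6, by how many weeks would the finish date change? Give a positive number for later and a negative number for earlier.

0

The binding path is J→V→U = 8+6+7 = 21; finish at 21 weeks.
V lies on that path, so at 1 week the path becomes 16 weeks.
The binding chain switches to J→A→T = 8+6+7 = 21; finish 21 weeks.
Change in finish: 21 − 21 = +0 weeks.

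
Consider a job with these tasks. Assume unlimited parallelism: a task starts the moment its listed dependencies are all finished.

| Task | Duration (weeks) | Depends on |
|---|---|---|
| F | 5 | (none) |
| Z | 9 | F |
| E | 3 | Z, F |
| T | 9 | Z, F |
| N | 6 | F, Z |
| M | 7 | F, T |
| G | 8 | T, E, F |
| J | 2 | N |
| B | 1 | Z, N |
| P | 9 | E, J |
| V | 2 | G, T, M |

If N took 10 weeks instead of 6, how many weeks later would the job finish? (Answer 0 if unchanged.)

2

Baseline: F→Z→T→G→V = 5+9+9+8+2 = 33 → 33 weeks.
N has 2 weeks of float (longest path through it is 31).
The binding chain switches to F→Z→N→J→P = 5+9+10+2+9 = 35; finish 35 weeks.
Change in finish: 35 − 33 = +2 weeks.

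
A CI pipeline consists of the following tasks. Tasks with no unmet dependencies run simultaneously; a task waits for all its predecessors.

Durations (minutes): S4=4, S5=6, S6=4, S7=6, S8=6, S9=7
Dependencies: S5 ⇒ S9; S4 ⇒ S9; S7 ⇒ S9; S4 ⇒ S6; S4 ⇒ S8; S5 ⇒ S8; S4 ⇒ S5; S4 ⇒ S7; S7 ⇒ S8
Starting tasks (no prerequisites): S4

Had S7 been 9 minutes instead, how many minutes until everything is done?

20

Actual critical path: S4→S7→S9 = 4+6+7 = 17 ⇒ 17 minutes.
S7 lies on that path, so at 9 minutes the path becomes 20 minutes.
That remains the longest chain; total 20 minutes.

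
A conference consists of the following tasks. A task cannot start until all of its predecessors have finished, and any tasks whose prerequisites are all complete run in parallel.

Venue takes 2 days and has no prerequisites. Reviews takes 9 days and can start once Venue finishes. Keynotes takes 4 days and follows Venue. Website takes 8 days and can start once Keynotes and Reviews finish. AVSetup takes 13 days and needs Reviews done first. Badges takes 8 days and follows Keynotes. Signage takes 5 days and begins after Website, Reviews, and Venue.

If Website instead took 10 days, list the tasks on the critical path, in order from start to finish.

Critical path before the change: Venue→Reviews→Website→Signage = 2+9+8+5 = 24 giving 24 days.
Website is on the critical path; changing it to 10 makes that path 26 days.
That remains the longest chain; total 26 days.

Venue, Reviews, Website, Signage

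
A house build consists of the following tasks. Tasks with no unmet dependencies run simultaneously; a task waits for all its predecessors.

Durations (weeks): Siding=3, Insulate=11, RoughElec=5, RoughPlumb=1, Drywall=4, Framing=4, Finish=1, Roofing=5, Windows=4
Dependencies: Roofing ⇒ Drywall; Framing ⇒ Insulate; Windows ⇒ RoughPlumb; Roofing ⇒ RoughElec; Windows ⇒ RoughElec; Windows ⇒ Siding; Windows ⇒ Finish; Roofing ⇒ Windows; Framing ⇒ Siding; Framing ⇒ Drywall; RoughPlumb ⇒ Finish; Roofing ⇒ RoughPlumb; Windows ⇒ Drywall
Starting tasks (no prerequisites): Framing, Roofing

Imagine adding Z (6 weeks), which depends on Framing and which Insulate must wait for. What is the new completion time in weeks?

Originally the house build takes 15 weeks.
With Z inserted, Insulate now waits for max(Framing, Z).
New critical path: Framing→Z→Insulate = 4+6+11 = 21 ⇒ 21 weeks.

21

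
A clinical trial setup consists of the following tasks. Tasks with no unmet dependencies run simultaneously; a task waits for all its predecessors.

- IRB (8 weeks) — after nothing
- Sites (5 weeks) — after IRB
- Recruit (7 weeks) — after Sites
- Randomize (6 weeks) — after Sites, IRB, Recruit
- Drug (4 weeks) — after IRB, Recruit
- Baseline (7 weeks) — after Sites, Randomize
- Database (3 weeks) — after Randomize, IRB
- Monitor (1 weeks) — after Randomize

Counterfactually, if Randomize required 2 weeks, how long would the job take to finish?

Critical path before the change: IRB→Sites→Recruit→Randomize→Baseline = 8+5+7+6+7 = 33 giving 33 weeks.
Randomize lies on that path, so at 2 weeks the path becomes 29 weeks.
No other chain overtakes it, so the finish is 29 weeks.

29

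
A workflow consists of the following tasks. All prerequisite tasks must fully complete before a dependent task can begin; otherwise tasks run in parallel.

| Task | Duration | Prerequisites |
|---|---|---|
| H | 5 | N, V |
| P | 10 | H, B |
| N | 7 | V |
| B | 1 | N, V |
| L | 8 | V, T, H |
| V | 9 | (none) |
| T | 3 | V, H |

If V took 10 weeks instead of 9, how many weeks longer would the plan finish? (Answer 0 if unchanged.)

1

Baseline: V→N→H→T→L = 9+7+5+3+8 = 32 → 32 weeks.
V lies on that path, so at 10 weeks the path becomes 33 weeks.
That remains the longest chain; total 33 weeks.
Change in finish: 33 − 32 = +1 weeks.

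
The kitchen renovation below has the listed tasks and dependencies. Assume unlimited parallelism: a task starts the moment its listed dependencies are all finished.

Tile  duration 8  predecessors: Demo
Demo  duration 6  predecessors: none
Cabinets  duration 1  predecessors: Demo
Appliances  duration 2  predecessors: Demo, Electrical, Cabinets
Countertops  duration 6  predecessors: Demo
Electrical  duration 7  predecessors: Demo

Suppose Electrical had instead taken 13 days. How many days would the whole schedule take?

The binding path is Demo→Electrical→Appliances = 6+7+2 = 15; finish at 15 days.
Electrical is on the critical path; changing it to 13 makes that path 21 days.
That remains the longest chain; total 21 days.

21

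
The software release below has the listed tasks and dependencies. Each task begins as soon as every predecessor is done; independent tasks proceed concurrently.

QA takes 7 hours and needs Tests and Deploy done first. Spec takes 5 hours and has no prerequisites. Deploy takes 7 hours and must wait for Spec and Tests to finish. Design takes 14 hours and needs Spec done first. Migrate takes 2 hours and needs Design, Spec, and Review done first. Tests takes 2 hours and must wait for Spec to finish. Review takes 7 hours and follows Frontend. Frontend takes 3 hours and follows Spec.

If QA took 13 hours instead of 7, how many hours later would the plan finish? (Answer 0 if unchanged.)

As given, the longest chain is Spec→Tests→Deploy→QA = 5+2+7+7 = 21, so the finish is 21 hours.
Since QA is critical, the +6 change carries straight to that chain (now 27 hours).
That remains the longest chain; total 27 hours.
Change in finish: 27 − 21 = +6 hours.

6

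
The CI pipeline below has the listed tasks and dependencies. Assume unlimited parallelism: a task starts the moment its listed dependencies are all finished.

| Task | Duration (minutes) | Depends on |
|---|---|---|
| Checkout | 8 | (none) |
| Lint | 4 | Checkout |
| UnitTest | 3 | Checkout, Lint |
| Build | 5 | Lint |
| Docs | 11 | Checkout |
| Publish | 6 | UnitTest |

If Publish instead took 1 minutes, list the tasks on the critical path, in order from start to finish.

Baseline: Checkout→Lint→UnitTest→Publish = 8+4+3+6 = 21 → 21 minutes.
Publish is on the critical path; changing it to 1 makes that path 16 minutes.
The binding chain switches to Checkout→Docs = 8+11 = 19; finish 19 minutes.

Checkout, Docs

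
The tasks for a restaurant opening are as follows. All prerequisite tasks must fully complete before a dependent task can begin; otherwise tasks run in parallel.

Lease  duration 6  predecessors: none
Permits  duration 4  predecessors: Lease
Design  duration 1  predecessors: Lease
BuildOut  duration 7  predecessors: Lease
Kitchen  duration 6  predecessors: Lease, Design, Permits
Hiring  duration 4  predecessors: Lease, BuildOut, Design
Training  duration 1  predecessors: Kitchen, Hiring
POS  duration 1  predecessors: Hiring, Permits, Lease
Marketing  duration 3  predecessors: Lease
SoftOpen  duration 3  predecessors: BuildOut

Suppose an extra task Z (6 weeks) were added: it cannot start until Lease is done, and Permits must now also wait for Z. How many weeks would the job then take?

23

Originally the job takes 18 weeks.
With Z inserted, Permits now waits for max(Lease, Z).
New critical path: Lease→Z→Permits→Kitchen→Training = 6+6+4+6+1 = 23 ⇒ 23 weeks.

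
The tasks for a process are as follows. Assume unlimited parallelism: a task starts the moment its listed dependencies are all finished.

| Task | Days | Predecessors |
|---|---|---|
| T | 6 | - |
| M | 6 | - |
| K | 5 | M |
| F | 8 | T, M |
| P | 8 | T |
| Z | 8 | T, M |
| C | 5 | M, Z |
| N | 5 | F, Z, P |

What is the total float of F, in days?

0

The longest chain is T→F→N = 6+8+5 = 19; overall finish 19 days.
F finishes as early as 14 and must finish by 14.
Float = 19 − 19 = 0.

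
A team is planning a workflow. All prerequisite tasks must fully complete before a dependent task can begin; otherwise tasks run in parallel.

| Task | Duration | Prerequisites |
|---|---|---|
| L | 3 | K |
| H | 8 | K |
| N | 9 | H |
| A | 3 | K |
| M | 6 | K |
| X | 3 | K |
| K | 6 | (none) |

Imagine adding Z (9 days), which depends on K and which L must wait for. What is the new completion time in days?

Originally the workflow takes 23 days.
With Z inserted, L now waits for max(K, Z).
New critical path: K→H→N = 6+8+9 = 23 ⇒ 23 days.

23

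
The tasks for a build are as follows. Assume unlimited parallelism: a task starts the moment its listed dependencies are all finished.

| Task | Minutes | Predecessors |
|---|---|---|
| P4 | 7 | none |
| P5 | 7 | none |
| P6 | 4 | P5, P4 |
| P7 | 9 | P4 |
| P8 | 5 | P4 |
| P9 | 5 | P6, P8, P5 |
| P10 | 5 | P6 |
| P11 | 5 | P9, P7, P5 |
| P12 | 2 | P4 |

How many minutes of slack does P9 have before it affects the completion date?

The longest chain is P4→P8→P9→P11 = 7+5+5+5 = 22; overall finish 22 minutes.
Longest path through P9: 22 minutes (earliest finish 17, latest finish 17).
So P9 can slip 17 − 17 = 0 minutes.

0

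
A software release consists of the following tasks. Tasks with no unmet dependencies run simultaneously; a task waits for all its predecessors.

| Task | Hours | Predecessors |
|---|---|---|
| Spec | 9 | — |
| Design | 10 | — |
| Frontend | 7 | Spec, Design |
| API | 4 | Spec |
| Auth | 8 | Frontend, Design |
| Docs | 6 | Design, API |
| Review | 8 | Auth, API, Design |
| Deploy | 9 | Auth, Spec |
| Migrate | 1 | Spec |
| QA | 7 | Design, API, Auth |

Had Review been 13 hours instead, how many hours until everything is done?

38

The binding path is Design→Frontend→Auth→Deploy = 10+7+8+9 = 34; finish at 34 hours.
Review is off the critical path — its longest chain is 33 hours, giving 1 of slack.
Now Design→Frontend→Auth→Review = 10+7+8+13 = 38 is longest, so the finish becomes 38 hours.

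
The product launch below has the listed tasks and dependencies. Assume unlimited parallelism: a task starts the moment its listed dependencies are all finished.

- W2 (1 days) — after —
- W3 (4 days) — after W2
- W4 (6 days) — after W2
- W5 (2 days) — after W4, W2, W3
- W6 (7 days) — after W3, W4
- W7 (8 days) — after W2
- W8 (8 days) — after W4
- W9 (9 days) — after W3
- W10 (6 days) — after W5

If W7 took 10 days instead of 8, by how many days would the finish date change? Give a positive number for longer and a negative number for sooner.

0

Actual critical path: W2→W4→W5→W10 = 1+6+2+6 = 15 ⇒ 15 days.
The longest path through W7 is only 9 days, so W7 has float 6.
No other chain overtakes it, so the finish is 15 days.
Change in finish: 15 − 15 = +0 days.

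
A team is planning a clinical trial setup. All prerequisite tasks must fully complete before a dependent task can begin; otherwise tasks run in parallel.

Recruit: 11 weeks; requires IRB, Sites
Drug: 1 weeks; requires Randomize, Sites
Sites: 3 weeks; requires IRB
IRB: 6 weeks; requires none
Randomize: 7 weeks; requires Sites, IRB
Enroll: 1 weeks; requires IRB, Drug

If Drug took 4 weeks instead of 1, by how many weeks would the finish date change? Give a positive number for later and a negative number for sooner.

Baseline: IRB→Sites→Recruit = 6+3+11 = 20 → 20 weeks.
The longest path through Drug is only 18 weeks, so Drug has float 2.
New critical path: IRB→Sites→Randomize→Drug→Enroll = 6+3+7+4+1 = 21 ⇒ 21 weeks.
Change in finish: 21 − 20 = +1 weeks.

1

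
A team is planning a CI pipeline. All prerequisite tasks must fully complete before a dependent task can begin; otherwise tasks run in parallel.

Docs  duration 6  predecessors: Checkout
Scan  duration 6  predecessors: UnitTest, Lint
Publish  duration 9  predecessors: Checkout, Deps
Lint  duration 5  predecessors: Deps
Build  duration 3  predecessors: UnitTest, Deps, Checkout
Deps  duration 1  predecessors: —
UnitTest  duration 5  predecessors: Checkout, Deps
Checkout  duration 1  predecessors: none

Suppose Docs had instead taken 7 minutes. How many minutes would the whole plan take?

12

The binding path is Checkout→UnitTest→Scan = 1+5+6 = 12; finish at 12 minutes.
The longest path through Docs is only 7 minutes, so Docs has float 5.
That remains the longest chain; total 12 minutes.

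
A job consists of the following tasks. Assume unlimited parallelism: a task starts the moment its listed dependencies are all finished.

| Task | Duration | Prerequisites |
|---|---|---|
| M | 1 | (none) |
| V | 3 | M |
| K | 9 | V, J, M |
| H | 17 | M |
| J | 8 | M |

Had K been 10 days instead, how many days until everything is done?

19

Baseline: M→J→K = 1+8+9 = 18 → 18 days.
K is on the critical path; changing it to 10 makes that path 19 days.
That remains the longest chain; total 19 days.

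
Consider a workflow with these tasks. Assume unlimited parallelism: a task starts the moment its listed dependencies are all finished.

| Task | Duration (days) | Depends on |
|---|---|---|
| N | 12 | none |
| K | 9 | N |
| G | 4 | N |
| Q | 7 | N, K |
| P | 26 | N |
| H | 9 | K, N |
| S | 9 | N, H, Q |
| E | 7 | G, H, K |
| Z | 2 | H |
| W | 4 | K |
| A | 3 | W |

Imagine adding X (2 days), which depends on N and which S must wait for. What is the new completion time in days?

39

Originally the job takes 39 days.
With X inserted, S now waits for max(N, H, Q, X).
New critical path: N→K→H→S = 12+9+9+9 = 39 ⇒ 39 days.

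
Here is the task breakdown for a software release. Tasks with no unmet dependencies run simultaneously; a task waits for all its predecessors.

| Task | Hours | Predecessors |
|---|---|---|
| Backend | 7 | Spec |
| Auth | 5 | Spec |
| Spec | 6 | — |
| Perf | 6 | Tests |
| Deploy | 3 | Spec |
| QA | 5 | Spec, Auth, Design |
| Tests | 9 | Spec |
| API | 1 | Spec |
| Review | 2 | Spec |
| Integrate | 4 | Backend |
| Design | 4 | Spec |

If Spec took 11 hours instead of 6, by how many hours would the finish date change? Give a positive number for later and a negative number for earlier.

As given, the longest chain is Spec→Tests→Perf = 6+9+6 = 21, so the finish is 21 hours.
Since Spec is critical, the +5 change carries straight to that chain (now 26 hours).
The critical path is still Spec→Tests→Perf; finish is now 26 hours.
Change in finish: 26 − 21 = +5 hours.

5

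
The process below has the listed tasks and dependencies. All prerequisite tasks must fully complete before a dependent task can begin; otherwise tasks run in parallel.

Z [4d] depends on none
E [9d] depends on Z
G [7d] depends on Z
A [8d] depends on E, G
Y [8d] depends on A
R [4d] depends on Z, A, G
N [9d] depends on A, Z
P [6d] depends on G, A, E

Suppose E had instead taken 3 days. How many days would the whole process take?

28

As given, the longest chain is Z→E→A→N = 4+9+8+9 = 30, so the finish is 30 days.
E is on the critical path; changing it to 3 makes that path 24 days.
New critical path: Z→G→A→N = 4+7+8+9 = 28 ⇒ 28 days.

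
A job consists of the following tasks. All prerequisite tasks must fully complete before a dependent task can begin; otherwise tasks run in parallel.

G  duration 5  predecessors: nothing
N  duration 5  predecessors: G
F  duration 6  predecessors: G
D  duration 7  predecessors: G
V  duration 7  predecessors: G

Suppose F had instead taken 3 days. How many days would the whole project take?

Actual critical path: G→D = 5+7 = 12 ⇒ 12 days.
F is off the critical path — its longest chain is 11 days, giving 1 of slack.
No other chain overtakes it, so the finish is 12 days.

12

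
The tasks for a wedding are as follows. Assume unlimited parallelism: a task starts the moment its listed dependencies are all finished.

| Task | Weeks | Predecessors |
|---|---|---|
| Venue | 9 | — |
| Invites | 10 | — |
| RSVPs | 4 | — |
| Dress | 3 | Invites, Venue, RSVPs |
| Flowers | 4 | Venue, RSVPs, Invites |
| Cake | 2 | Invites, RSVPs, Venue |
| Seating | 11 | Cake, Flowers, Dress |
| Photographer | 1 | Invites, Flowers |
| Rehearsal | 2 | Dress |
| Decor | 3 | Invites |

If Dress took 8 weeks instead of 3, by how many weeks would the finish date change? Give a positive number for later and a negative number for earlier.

The binding path is Invites→Flowers→Seating = 10+4+11 = 25; finish at 25 weeks.
Dress has 1 week of float (longest path through it is 24).
The binding chain switches to Invites→Dress→Seating = 10+8+11 = 29; finish 29 weeks.
Change in finish: 29 − 25 = +4 weeks.

4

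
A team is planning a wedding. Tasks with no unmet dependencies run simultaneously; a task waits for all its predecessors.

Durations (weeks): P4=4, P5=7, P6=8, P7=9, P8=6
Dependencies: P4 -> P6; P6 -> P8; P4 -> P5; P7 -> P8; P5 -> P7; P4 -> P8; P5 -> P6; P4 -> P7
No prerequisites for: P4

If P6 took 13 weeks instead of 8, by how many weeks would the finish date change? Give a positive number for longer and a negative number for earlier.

As given, the longest chain is P4→P5→P7→P8 = 4+7+9+6 = 26, so the finish is 26 weeks.
P6 is off the critical path — its longest chain is 25 weeks, giving 1 of slack.
The binding chain switches to P4→P5→P6→P8 = 4+7+13+6 = 30; finish 30 weeks.
Change in finish: 30 − 26 = +4 weeks.

4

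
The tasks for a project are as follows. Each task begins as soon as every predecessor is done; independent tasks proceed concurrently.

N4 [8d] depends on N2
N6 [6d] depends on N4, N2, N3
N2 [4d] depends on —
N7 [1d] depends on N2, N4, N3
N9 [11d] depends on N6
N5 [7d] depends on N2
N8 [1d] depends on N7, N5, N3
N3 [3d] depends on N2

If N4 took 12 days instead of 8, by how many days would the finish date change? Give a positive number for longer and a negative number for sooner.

Actual critical path: N2→N4→N6→N9 = 4+8+6+11 = 29 ⇒ 29 days.
N4 is on the critical path; changing it to 12 makes that path 33 days.
The critical path is still N2→N4→N6→N9; finish is now 33 days.
Change in finish: 33 − 29 = +4 days.

4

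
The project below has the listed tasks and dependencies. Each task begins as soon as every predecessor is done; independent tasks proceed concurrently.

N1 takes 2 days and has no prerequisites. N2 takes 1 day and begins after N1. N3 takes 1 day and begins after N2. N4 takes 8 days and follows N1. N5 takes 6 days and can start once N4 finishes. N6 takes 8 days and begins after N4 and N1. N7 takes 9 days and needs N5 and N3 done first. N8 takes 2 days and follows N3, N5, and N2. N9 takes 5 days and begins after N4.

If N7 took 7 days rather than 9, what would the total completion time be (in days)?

23

Actual critical path: N1→N4→N5→N7 = 2+8+6+9 = 25 ⇒ 25 days.
Since N7 is critical, the -2 change carries straight to that chain (now 23 days).
That remains the longest chain; total 23 days.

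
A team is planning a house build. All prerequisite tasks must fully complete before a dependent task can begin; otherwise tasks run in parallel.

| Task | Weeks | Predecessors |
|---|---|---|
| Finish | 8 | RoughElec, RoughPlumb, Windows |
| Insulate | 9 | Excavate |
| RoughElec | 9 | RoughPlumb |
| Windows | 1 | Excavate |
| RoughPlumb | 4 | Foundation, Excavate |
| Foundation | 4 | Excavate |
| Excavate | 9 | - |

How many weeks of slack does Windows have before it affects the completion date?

The longest chain is Excavate→Foundation→RoughPlumb→RoughElec→Finish = 9+4+4+9+8 = 34; overall finish 34 weeks.
The longest chain containing Windows totals 18 weeks.
So Windows can slip 26 − 10 = 16 weeks.

16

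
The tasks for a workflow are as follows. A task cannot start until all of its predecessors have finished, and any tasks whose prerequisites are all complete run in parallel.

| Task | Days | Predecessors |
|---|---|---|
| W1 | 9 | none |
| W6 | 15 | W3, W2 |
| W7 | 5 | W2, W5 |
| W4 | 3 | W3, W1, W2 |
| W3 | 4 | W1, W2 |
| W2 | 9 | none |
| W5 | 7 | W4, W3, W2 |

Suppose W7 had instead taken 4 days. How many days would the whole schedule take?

Actual critical path: W1→W3→W4→W5→W7 = 9+4+3+7+5 = 28 ⇒ 28 days.
W7 is on the critical path; changing it to 4 makes that path 27 days.
The binding chain switches to W1→W3→W6 = 9+4+15 = 28; finish 28 days.

28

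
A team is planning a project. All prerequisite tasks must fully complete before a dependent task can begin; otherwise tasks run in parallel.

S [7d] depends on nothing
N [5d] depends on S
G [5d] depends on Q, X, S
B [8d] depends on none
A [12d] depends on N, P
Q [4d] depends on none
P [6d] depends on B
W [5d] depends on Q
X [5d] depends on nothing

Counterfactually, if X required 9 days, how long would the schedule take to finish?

26

Actual critical path: B→P→A = 8+6+12 = 26 ⇒ 26 days.
The longest path through X is only 10 days, so X has float 16.
No other chain overtakes it, so the finish is 26 days.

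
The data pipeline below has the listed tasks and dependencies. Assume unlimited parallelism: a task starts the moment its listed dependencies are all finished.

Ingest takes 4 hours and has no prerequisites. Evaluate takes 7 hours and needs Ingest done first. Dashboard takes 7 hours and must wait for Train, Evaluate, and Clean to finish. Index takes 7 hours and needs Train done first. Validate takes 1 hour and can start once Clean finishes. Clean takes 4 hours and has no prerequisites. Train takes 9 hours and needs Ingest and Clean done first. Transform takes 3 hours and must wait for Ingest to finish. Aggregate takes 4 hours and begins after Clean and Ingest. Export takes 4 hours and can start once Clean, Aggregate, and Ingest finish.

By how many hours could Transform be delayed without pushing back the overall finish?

Critical path: Ingest→Train→Index = 4+9+7 = 20, so the finish is 20 hours.
The longest chain containing Transform totals 7 hours.
Slack of Transform = 17 − 4 = 13 hours.

13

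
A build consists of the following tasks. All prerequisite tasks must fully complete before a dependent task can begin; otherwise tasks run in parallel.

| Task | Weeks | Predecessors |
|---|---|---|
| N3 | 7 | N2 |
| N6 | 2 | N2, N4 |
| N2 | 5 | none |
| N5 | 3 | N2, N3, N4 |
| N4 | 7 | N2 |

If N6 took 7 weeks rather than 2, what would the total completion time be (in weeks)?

19

The binding path is N2→N3→N5 = 5+7+3 = 15; finish at 15 weeks.
N6 has 1 week of float (longest path through it is 14).
The binding chain switches to N2→N4→N6 = 5+7+7 = 19; finish 19 weeks.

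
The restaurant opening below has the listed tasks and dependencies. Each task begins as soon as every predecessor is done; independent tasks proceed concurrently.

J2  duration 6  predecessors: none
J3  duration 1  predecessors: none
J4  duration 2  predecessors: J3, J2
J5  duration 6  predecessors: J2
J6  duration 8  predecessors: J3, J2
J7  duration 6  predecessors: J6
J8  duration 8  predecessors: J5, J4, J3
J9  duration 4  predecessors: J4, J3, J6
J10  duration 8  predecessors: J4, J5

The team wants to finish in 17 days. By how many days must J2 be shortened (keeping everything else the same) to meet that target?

Current finish: 20 days; target: 17.
J2 is on every critical path, so each day cut from J2 cuts the finish by one (this holds down to a finish of 15).
Need 20 − 17 = 3 days off J2 → J2 becomes 3 days, finish becomes 17.

3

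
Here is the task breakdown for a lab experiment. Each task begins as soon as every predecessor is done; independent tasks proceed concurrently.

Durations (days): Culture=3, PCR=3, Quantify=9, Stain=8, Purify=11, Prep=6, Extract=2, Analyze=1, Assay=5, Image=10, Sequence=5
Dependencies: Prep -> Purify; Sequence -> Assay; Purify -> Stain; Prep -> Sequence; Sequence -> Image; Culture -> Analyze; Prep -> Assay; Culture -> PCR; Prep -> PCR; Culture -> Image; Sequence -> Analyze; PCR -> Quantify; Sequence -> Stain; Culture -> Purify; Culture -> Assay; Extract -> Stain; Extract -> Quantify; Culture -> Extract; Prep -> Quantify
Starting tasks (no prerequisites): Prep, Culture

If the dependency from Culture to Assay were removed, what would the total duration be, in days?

25

Before: longest chain Prep→Purify→Stain = 6+11+8 = 25, finish 25.
Dropping Culture→Assay doesn't change Assay's earliest start (11); another predecessor still binds.
New critical path: Prep→Purify→Stain = 6+11+8 = 25 ⇒ 25 days.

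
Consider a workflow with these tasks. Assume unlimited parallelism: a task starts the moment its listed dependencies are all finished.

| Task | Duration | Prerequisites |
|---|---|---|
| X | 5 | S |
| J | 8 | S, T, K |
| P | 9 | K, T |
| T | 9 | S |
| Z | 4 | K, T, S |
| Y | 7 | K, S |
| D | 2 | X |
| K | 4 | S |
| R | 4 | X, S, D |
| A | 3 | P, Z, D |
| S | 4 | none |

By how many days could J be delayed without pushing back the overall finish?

4

S→T→P→A = 4+9+9+3 = 25 sets the makespan at 25 days.
The longest chain containing J totals 21 days.
Float = 25 − 21 = 4.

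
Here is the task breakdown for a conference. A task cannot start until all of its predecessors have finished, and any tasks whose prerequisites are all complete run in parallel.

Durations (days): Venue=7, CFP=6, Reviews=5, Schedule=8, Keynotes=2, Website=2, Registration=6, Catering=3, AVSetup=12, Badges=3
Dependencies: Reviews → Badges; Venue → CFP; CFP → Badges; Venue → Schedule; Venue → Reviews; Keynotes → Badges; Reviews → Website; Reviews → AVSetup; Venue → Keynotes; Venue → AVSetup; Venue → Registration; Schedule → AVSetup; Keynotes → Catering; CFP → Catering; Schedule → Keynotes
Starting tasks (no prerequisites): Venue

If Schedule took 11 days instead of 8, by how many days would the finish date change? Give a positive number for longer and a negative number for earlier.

Baseline: Venue→Schedule→AVSetup = 7+8+12 = 27 → 27 days.
Since Schedule is critical, the +3 change carries straight to that chain (now 30 days).
No other chain overtakes it, so the finish is 30 days.
Change in finish: 30 − 27 = +3 days.

3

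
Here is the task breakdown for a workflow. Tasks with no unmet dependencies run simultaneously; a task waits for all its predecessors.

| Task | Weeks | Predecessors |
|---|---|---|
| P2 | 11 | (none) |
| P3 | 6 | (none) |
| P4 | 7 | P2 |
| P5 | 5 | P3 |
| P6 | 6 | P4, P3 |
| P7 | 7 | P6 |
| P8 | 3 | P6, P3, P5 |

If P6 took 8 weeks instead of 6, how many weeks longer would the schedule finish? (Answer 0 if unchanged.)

2

As given, the longest chain is P2→P4→P6→P7 = 11+7+6+7 = 31, so the finish is 31 weeks.
P6 is on the critical path; changing it to 8 makes that path 33 weeks.
That remains the longest chain; total 33 weeks.
Change in finish: 33 − 31 = +2 weeks.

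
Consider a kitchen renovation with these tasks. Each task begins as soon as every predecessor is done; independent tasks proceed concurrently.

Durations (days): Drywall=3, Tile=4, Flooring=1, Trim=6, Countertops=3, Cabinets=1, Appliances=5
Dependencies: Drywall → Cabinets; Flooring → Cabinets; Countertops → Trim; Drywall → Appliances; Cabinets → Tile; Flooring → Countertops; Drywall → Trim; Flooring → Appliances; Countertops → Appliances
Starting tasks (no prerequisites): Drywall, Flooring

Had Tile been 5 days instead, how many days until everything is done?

10

Baseline: Flooring→Countertops→Trim = 1+3+6 = 10 → 10 days.
Tile has 2 days of float (longest path through it is 8).
No other chain overtakes it, so the finish is 10 days.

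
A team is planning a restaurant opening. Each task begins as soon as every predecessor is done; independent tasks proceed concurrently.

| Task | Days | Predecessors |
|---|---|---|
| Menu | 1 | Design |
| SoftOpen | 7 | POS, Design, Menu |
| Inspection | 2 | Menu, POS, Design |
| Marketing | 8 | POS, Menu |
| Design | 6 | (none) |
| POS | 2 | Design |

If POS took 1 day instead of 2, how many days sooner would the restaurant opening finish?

The binding path is Design→POS→Marketing = 6+2+8 = 16; finish at 16 days.
Since POS is critical, the -1 change carries straight to that chain (now 15 days).
New critical path: Design→Menu→Marketing = 6+1+8 = 15 ⇒ 15 days.
Change in finish: 15 − 16 = -1 days.

1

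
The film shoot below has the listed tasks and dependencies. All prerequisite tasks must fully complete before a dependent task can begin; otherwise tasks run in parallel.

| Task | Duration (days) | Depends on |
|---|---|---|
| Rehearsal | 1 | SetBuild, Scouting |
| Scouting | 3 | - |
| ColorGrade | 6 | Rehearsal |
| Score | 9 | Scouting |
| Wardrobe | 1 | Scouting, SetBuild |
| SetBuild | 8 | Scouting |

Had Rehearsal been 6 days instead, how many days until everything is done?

23

Actual critical path: Scouting→SetBuild→Rehearsal→ColorGrade = 3+8+1+6 = 18 ⇒ 18 days.
Rehearsal is on the critical path; changing it to 6 makes that path 23 days.
That remains the longest chain; total 23 days.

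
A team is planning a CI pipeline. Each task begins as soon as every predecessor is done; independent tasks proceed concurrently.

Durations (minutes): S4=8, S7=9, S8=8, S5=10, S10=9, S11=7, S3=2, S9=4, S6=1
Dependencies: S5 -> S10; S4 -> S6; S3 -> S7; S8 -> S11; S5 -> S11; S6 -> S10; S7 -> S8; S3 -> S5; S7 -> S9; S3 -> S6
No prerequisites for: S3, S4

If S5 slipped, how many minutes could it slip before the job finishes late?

5

The longest chain is S3→S7→S8→S11 = 2+9+8+7 = 26; overall finish 26 minutes.
Longest path through S5: 21 minutes (earliest finish 12, latest finish 17).
Float = 26 − 21 = 5.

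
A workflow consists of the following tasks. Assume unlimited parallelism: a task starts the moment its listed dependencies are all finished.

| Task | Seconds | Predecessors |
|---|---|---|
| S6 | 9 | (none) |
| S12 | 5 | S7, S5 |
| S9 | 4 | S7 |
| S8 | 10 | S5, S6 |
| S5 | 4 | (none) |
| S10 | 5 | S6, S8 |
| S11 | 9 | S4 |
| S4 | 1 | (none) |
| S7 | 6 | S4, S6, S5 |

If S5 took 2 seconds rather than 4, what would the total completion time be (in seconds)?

The binding path is S6→S8→S10 = 9+10+5 = 24; finish at 24 seconds.
S5 is off the critical path — its longest chain is 19 seconds, giving 5 of slack.
No other chain overtakes it, so the finish is 24 seconds.

24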